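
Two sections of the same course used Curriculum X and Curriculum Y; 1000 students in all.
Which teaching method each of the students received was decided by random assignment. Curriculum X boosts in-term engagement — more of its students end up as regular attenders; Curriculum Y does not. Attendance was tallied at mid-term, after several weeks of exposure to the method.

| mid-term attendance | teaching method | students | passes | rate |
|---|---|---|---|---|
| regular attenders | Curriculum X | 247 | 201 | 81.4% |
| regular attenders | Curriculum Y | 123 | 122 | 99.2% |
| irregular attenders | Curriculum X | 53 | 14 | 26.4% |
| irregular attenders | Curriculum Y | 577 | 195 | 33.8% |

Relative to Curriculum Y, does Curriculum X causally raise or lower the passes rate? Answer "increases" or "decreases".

The mid-term attendance-specific comparison favours Curriculum Y throughout, but the pooled figures favour Curriculum X. The question is whether to condition on mid-term attendance.
The distribution of mid-term attendance is itself part of what the teaching method does — it is an intermediate outcome. Holding it fixed would remove that part of the effect; the total effect is the pooled difference.
Pooled: Curriculum X 71.7% vs Curriculum Y 45.3%; Curriculum X is higher overall.

increases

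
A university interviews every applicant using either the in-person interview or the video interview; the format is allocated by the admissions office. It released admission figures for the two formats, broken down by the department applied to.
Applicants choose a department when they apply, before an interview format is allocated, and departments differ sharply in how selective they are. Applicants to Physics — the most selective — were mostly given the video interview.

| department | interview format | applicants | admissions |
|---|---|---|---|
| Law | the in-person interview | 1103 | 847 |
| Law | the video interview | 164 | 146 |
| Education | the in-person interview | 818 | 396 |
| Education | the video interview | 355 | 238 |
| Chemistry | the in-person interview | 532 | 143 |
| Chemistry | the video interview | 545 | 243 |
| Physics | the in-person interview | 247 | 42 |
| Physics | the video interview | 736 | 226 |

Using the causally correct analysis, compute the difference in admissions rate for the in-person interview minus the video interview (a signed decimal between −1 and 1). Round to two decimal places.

Here department is a common cause — it drives both which interview format a case falls under and the outcome. The crude comparison mixes populations; the stratum-specific rates are the causally relevant ones.
Adjusting over the population distribution of department: 0.282·(0.768−0.890) + 0.261·(0.484−0.670) + 0.239·(0.269−0.446) + 0.218·(0.170−0.307) = -0.155.

-0.16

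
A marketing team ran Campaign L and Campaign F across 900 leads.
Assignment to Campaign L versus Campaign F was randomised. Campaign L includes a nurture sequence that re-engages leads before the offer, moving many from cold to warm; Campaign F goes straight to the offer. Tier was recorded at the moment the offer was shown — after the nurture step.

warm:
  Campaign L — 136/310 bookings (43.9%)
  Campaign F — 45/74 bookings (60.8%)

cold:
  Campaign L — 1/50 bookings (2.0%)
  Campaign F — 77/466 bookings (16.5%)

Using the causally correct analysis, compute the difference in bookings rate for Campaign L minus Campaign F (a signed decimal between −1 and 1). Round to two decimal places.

+0.15

Engagement tier here is a post-treatment variable shaped by the campaign; conditioning on it would introduce bias rather than remove it. The overall comparison is the causal one.
The causal difference is the pooled difference: 0.381 − 0.226 = +0.155.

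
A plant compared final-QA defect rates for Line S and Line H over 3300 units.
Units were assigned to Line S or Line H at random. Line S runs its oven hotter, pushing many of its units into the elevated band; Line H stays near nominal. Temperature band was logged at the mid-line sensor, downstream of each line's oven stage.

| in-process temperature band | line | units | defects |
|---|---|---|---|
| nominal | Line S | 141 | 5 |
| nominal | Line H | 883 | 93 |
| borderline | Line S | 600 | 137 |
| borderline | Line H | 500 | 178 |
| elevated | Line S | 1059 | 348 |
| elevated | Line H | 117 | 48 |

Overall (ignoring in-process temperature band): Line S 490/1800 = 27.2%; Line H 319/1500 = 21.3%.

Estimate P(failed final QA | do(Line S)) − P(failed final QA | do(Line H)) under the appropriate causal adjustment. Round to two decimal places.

Line S is lower inside every in-process temperature band stratum but Line H is lower in aggregate. Whether to stratify depends on how in-process temperature band relates to the line.
In-process temperature band is recorded after the line and is itself shifted by it — it sits on the causal path from line to outcome. Conditioning on a mediator would strip out part of the effect we want; the pooled comparison gives the total causal effect.
The causal difference is the pooled difference: 0.272 − 0.213 = +0.060.

+0.06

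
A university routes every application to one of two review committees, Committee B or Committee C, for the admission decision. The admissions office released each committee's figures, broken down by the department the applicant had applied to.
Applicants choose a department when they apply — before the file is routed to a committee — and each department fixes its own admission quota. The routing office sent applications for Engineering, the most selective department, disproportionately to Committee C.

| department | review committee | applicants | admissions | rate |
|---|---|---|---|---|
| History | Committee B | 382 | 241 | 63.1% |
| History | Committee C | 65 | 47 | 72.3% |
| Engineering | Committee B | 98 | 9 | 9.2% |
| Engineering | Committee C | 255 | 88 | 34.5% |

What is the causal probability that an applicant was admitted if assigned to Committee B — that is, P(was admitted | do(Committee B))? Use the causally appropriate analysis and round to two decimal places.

0.39

Department differs across review committees for reasons unrelated to any effect of the review committee itself, and it separately predicts the outcome — a classic confounder. We must compare within department levels.
Standardising Committee B to the population department mix: 0.559·241/382 + 0.441·9/98 = 0.393.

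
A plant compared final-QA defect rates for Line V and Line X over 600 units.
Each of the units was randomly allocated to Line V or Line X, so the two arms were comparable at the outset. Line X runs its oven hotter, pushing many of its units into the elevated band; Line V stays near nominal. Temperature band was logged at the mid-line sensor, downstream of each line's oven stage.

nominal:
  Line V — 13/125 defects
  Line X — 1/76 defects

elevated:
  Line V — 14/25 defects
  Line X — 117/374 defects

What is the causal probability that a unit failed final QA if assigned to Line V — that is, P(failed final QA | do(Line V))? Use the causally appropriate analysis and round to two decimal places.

0.18

In-process temperature band is recorded after the line and is itself shifted by it — it sits on the causal path from line to outcome. Conditioning on a mediator would strip out part of the effect we want; the pooled comparison gives the total causal effect.
So P(outcome | do(Line V)) is just the pooled rate for Line V: 27/150 = 0.180.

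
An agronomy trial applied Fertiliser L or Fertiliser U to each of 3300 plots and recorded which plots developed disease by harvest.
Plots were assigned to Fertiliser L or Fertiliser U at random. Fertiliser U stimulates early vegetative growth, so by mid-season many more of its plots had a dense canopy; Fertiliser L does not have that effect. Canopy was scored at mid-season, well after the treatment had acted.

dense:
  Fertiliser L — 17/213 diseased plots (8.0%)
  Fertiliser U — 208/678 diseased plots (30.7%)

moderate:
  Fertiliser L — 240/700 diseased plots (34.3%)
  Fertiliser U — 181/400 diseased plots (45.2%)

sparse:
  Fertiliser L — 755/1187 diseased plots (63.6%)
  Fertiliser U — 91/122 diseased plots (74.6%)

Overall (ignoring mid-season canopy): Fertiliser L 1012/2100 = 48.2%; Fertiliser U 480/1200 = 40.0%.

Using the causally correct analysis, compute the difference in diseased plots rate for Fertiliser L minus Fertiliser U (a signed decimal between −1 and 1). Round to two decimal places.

Because the fertiliser influences mid-season canopy, mid-season canopy is a post-treatment mediator, not a confounder. Stratifying on it would bias the estimate; the causal effect is the crude pooled difference.
The causal difference is the pooled difference: 0.482 − 0.400 = +0.082.

+0.08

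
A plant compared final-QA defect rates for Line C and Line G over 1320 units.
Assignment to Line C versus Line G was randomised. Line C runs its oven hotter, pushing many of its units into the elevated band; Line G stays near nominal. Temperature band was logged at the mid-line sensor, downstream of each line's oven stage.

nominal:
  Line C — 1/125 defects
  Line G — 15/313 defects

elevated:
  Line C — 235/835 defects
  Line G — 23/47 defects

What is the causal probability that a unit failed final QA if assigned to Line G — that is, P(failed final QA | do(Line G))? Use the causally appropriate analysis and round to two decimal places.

Stratifying would compare lines among units the lines themselves sorted into in-process temperature band groups — a form of selection on an intermediate. The unconditioned pooled rates give the total causal effect.
So P(outcome | do(Line G)) is just the pooled rate for Line G: 38/360 = 0.106.

0.11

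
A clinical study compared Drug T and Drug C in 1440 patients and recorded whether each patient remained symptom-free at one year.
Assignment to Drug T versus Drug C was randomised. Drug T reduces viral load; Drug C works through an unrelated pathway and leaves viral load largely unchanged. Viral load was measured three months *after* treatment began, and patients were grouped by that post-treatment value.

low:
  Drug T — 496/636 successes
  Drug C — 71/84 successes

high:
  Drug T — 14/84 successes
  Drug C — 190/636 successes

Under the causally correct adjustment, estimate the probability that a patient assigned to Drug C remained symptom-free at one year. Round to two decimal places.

0.36

Drug C is higher inside every viral load stratum but Drug T is higher in aggregate. Whether to stratify depends on how viral load relates to the drug.
Viral load here is a post-treatment variable shaped by the drug; conditioning on it would introduce bias rather than remove it. The overall comparison is the causal one.
So P(outcome | do(Drug C)) is just the pooled rate for Drug C: 261/720 = 0.362.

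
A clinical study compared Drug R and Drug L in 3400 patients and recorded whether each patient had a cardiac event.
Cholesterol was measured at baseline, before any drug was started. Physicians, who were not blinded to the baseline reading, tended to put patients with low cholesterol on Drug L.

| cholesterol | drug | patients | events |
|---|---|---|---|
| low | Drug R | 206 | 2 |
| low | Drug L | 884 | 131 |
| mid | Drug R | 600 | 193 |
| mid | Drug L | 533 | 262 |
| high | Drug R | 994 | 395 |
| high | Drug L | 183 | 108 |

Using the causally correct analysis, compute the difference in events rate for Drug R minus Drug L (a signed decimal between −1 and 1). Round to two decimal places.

The cholesterol-specific comparison favours Drug R throughout, but the pooled figures favour Drug L. The question is whether to condition on cholesterol.
Nothing the drug does changes cholesterol; the imbalance is an allocation artefact. With cholesterol also predicting the outcome, the pooled figure is confounded, and the within-stratum comparison is the causal one.
Adjusting over the population distribution of cholesterol: 0.321·(0.010−0.148) + 0.333·(0.322−0.492) + 0.346·(0.397−0.590) = -0.168.

-0.17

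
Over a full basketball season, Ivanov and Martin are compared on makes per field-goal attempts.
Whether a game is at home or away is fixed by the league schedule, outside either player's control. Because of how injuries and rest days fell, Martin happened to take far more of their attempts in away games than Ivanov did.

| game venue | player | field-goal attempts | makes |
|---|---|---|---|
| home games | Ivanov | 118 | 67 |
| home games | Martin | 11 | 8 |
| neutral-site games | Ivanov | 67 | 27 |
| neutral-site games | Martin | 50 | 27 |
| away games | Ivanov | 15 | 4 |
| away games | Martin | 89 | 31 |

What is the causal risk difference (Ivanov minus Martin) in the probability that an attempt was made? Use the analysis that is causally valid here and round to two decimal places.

-0.13

Nothing the player does changes game venue; the imbalance is an allocation artefact. With game venue also predicting the outcome, the pooled figure is confounded, and the within-stratum comparison is the causal one.
Adjusting over the population distribution of game venue: 0.369·(0.568−0.727) + 0.334·(0.403−0.540) + 0.297·(0.267−0.348) = -0.129.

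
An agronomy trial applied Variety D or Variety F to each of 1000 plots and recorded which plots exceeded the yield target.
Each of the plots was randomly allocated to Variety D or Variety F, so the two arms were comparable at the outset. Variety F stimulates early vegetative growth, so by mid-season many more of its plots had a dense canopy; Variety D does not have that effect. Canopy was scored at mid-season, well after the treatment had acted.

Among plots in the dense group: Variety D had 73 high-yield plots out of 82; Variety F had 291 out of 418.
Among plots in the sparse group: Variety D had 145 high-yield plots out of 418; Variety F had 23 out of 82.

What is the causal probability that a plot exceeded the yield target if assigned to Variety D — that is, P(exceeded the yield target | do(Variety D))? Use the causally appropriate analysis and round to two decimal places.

0.44

Mid-season canopy lies on the pathway variety → mid-season canopy → outcome, so adjusting for it blocks the indirect effect. For the total causal effect of variety, use the unadjusted pooled rates.
So P(outcome | do(Variety D)) is just the pooled rate for Variety D: 218/500 = 0.436.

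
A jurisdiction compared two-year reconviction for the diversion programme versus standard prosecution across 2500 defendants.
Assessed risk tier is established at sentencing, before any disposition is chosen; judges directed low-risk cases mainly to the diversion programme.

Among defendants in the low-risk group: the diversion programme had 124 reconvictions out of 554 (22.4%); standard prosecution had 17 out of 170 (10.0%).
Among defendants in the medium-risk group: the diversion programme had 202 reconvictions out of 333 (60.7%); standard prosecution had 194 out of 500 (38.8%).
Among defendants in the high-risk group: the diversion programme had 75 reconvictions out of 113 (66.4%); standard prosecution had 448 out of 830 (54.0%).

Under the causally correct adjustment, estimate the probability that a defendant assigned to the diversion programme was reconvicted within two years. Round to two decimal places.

0.52

Within every assessed risk tier level standard prosecution has the lower rate, yet pooled the diversion programme does — Simpson's reversal.
Assessed risk tier satisfies the back-door criterion: it is not a descendant of the disposition, and it blocks the spurious path from disposition to outcome. Adjusting for it (i.e., using the within-assessed risk tier rates) gives the causal effect.
Standardising the diversion programme to the population assessed risk tier mix: 0.290·124/554 + 0.333·202/333 + 0.377·75/113 = 0.517.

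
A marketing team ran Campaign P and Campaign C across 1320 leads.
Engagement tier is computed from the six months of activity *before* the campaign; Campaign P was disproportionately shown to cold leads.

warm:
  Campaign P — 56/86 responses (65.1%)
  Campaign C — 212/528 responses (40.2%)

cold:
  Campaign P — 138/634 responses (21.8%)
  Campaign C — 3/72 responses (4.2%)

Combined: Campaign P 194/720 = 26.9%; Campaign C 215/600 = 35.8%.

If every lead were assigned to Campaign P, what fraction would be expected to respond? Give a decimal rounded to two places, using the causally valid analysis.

Since engagement tier is a pre-existing factor (not a product of the campaign) and it affects the outcome on its own, it is a confounder. The stratified rates, not the pooled rate, identify the causal effect.
Standardising Campaign P to the population engagement tier mix: 0.465·56/86 + 0.535·138/634 = 0.419.

0.42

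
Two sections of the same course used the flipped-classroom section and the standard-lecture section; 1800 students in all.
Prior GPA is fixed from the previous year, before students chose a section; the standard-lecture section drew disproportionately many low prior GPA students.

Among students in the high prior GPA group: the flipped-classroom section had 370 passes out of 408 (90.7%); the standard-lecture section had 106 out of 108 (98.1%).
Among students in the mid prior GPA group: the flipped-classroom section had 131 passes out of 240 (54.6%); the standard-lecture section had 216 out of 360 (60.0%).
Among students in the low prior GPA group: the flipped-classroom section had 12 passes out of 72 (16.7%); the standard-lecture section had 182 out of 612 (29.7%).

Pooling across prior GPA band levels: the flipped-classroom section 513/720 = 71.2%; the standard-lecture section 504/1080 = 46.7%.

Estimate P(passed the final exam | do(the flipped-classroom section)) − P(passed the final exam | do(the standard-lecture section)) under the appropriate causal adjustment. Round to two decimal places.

-0.09

the standard-lecture section is higher inside every prior GPA band stratum but the flipped-classroom section is higher in aggregate. Whether to stratify depends on how prior GPA band relates to the teaching method.
Nothing the teaching method does changes prior GPA band; the imbalance is an allocation artefact. With prior GPA band also predicting the outcome, the pooled figure is confounded, and the within-stratum comparison is the causal one.
Adjusting over the population distribution of prior GPA band: 0.287·(0.907−0.981) + 0.333·(0.546−0.600) + 0.380·(0.167−0.297) = -0.089.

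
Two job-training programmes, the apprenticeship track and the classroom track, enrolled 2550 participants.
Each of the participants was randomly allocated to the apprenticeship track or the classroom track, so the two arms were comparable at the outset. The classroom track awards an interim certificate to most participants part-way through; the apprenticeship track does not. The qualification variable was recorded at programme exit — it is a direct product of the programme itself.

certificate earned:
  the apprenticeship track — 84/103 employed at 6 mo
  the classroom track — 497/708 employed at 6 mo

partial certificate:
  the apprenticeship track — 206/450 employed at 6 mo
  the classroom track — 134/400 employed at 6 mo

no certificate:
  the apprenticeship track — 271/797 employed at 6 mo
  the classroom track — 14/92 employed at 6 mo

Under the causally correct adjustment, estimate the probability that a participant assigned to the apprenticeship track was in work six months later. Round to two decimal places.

Qualification attained during the programme is downstream of the programme. One should not condition on a consequence of treatment, so the overall rates are the right comparison.
So P(outcome | do(the apprenticeship track)) is just the pooled rate for the apprenticeship track: 561/1350 = 0.416.

0.42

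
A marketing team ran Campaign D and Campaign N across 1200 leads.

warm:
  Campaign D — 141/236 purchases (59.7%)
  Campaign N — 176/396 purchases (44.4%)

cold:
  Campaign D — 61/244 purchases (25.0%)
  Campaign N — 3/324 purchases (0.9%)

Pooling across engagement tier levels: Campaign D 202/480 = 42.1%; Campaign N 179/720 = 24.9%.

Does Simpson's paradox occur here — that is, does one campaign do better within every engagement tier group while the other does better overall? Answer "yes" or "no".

Within each engagement tier level (warm 59.7% vs 44.4%; cold 25.0% vs 0.9%), Campaign D has the higher rate every time. Pooled: 42.1% vs 24.9% — Campaign D has the higher rate overall. They agree.

no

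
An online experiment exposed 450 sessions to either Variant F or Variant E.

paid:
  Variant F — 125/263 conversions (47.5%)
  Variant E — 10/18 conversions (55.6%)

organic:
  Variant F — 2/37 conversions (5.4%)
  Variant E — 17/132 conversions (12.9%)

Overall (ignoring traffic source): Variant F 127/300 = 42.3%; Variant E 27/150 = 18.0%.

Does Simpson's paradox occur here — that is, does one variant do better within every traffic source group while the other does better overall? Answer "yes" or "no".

Within each traffic source level (paid 47.5% vs 55.6%; organic 5.4% vs 12.9%), Variant E has the higher rate every time. Pooled: 42.3% vs 18.0% — Variant F has the higher rate overall. The two comparisons disagree.

yes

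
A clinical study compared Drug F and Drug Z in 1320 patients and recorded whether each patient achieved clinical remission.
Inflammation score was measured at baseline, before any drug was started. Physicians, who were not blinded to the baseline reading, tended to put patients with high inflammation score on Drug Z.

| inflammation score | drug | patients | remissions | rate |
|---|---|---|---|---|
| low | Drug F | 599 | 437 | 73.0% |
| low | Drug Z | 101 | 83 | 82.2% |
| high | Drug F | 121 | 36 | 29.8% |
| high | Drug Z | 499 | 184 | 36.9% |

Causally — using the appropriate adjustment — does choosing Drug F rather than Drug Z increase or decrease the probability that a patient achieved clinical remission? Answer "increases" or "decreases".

decreases

Inflammation score satisfies the back-door criterion: it is not a descendant of the drug, and it blocks the spurious path from drug to outcome. Adjusting for it (i.e., using the within-inflammation score rates) gives the causal effect.
Within each level — low: 73.0% vs 82.2%; high: 29.8% vs 36.9% — Drug Z is higher every time.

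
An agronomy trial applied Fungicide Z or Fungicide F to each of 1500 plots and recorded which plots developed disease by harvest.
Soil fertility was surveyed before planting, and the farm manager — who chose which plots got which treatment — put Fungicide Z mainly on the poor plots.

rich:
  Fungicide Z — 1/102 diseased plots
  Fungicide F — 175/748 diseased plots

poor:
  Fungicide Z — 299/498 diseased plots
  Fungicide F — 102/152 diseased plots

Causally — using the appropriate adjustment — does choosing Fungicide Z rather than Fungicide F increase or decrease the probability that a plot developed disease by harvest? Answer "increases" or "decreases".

The imbalance in soil fertility arose from how plots were allocated, not from anything the fungicide did; and soil fertility independently affects the outcome. The pooled gap is confounded — condition on soil fertility.
Within each level — rich: 1.0% vs 23.4%; poor: 60.0% vs 67.1% — Fungicide Z is lower every time.

decreases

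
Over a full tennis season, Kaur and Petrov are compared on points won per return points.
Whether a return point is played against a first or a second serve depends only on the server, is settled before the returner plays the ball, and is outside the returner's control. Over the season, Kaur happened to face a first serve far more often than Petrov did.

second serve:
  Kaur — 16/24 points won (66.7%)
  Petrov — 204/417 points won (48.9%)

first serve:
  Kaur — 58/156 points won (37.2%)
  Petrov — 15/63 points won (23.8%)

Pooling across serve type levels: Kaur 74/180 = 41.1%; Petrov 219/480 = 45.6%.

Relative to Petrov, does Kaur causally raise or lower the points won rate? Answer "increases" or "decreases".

increases

The serve type-specific comparison favours Kaur throughout, but the pooled figures favour Petrov. The question is whether to condition on serve type.
Nothing the player does changes serve type; the imbalance is an allocation artefact. With serve type also predicting the outcome, the pooled figure is confounded, and the within-stratum comparison is the causal one.
Within each level — second serve: 66.7% vs 48.9%; first serve: 37.2% vs 23.8% — Kaur is higher every time.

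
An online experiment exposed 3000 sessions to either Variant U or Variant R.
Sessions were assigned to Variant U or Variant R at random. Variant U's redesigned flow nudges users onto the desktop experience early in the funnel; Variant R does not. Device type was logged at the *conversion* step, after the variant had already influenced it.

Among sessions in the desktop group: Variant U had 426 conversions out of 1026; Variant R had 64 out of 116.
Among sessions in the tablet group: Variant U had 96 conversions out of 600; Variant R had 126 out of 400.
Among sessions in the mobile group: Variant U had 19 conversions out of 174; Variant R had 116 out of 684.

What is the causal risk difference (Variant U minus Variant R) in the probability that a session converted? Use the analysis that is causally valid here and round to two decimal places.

+0.05

The device type-specific comparison favours Variant R throughout, but the pooled figures favour Variant U. The question is whether to condition on device type.
Device type is recorded after the variant and is itself shifted by it — it sits on the causal path from variant to outcome. Conditioning on a mediator would strip out part of the effect we want; the pooled comparison gives the total causal effect.
The causal difference is the pooled difference: 0.301 − 0.255 = +0.046.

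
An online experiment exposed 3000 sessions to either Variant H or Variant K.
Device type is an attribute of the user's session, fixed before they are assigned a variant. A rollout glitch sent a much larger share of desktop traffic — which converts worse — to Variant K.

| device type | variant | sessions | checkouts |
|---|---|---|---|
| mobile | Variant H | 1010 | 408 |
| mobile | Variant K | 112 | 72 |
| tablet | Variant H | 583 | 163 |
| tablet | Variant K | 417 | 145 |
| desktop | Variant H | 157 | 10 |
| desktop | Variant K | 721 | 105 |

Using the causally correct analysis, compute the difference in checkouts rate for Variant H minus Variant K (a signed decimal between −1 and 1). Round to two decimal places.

-0.14

Device type differs across variants for reasons unrelated to any effect of the variant itself, and it separately predicts the outcome — a classic confounder. We must compare within device type levels.
Adjusting over the population distribution of device type: 0.374·(0.404−0.643) + 0.333·(0.280−0.348) + 0.293·(0.064−0.146) = -0.136.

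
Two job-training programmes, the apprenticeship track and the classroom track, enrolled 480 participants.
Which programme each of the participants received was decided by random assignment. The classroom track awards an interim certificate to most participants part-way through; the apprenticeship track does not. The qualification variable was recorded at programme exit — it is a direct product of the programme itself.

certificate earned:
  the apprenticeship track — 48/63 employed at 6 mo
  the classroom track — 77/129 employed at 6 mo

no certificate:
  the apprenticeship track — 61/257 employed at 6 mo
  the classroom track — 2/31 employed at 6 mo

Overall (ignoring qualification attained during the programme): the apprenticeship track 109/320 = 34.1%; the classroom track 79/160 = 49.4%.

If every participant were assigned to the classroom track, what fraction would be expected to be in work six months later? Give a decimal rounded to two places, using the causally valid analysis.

Qualification attained during the programme is recorded after the programme and is itself shifted by it — it sits on the causal path from programme to outcome. Conditioning on a mediator would strip out part of the effect we want; the pooled comparison gives the total causal effect.
So P(outcome | do(the classroom track)) is just the pooled rate for the classroom track: 79/160 = 0.494.

0.49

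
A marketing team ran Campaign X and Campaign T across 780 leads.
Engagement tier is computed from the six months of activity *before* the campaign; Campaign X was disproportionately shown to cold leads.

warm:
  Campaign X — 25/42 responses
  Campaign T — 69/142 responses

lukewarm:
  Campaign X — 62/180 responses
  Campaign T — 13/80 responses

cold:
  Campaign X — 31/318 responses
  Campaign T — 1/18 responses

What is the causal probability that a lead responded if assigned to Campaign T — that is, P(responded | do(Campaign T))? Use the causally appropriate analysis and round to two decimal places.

Since engagement tier is a pre-existing factor (not a product of the campaign) and it affects the outcome on its own, it is a confounder. The stratified rates, not the pooled rate, identify the causal effect.
Standardising Campaign T to the population engagement tier mix: 0.236·69/142 + 0.333·13/80 + 0.431·1/18 = 0.193.

0.19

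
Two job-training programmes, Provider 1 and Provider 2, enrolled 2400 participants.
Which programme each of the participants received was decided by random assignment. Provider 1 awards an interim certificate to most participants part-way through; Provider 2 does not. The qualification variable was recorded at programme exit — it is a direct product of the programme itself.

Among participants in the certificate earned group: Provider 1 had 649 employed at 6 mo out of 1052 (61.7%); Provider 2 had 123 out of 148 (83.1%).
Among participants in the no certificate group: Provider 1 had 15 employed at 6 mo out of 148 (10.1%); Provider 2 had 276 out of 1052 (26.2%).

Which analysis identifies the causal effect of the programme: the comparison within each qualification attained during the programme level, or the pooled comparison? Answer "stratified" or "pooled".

Qualification attained during the programme is recorded after the programme and is itself shifted by it — it sits on the causal path from programme to outcome. Conditioning on a mediator would strip out part of the effect we want; the pooled comparison gives the total causal effect.
Pooled: Provider 1 55.3% vs Provider 2 33.2%; Provider 1 is higher overall.

pooled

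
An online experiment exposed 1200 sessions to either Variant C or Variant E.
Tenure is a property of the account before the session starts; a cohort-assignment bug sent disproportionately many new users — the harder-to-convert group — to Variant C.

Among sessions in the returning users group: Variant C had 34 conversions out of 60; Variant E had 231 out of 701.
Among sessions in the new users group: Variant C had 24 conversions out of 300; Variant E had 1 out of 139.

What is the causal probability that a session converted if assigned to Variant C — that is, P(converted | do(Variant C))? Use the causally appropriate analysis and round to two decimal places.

0.39

The stratified and pooled comparisons disagree (Variant C wins within each user tenure; Variant E wins overall), so the answer turns on the causal role of user tenure.
Since user tenure is a pre-existing factor (not a product of the variant) and it affects the outcome on its own, it is a confounder. The stratified rates, not the pooled rate, identify the causal effect.
Standardising Variant C to the population user tenure mix: 0.634·34/60 + 0.366·24/300 = 0.389.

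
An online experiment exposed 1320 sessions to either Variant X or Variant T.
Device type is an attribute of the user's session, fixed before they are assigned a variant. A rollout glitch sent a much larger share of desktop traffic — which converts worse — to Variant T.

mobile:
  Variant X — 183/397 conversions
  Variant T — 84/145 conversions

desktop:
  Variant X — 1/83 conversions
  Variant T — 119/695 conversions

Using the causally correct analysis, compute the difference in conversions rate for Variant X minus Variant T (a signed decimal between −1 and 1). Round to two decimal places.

The stratified and pooled comparisons disagree (Variant T wins within each device type; Variant X wins overall), so the answer turns on the causal role of device type.
Device type differs across variants for reasons unrelated to any effect of the variant itself, and it separately predicts the outcome — a classic confounder. We must compare within device type levels.
Adjusting over the population distribution of device type: 0.411·(0.461−0.579) + 0.589·(0.012−0.171) = -0.142.

-0.14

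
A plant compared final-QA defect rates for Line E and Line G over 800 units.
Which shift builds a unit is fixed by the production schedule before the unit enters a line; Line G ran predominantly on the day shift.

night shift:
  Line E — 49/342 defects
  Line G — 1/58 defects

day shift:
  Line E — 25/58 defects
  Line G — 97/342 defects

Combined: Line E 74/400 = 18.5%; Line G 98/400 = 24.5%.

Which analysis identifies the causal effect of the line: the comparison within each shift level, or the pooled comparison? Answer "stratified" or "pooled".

Nothing the line does changes shift; the imbalance is an allocation artefact. With shift also predicting the outcome, the pooled figure is confounded, and the within-stratum comparison is the causal one.
Within each level — night shift: 14.3% vs 1.7%; day shift: 43.1% vs 28.4% — Line G is lower every time.

stratified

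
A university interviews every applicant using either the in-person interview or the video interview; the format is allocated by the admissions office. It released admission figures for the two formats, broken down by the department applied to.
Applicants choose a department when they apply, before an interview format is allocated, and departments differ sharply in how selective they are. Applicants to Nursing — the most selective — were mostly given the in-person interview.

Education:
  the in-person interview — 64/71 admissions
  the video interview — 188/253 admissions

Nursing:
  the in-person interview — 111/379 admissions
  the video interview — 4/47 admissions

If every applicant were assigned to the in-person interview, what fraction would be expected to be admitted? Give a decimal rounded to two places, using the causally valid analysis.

0.56

Nothing the interview format does changes department; the imbalance is an allocation artefact. With department also predicting the outcome, the pooled figure is confounded, and the within-stratum comparison is the causal one.
Standardising the in-person interview to the population department mix: 0.432·64/71 + 0.568·111/379 = 0.556.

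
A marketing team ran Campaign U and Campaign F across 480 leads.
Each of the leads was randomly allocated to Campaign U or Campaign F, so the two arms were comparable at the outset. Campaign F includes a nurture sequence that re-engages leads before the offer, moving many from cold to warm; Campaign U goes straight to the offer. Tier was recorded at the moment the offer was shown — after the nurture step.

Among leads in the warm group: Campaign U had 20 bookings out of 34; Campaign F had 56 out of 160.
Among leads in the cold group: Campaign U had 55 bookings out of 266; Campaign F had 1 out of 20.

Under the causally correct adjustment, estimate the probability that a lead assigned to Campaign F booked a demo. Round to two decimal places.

0.32

Engagement tier is downstream of the campaign. One should not condition on a consequence of treatment, so the overall rates are the right comparison.
So P(outcome | do(Campaign F)) is just the pooled rate for Campaign F: 57/180 = 0.317.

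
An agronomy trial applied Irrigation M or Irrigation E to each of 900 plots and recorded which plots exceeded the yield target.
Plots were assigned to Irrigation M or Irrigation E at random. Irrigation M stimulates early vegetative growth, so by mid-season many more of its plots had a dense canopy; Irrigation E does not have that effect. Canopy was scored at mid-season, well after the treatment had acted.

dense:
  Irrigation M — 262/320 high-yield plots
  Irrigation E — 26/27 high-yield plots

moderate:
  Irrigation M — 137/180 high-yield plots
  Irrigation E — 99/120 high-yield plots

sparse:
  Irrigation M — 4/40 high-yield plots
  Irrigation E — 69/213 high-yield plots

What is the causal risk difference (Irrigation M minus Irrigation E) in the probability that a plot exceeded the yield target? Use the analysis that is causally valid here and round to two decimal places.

Mid-season canopy here is a post-treatment variable shaped by the irrigation; conditioning on it would introduce bias rather than remove it. The overall comparison is the causal one.
The causal difference is the pooled difference: 0.746 − 0.539 = +0.207.

+0.21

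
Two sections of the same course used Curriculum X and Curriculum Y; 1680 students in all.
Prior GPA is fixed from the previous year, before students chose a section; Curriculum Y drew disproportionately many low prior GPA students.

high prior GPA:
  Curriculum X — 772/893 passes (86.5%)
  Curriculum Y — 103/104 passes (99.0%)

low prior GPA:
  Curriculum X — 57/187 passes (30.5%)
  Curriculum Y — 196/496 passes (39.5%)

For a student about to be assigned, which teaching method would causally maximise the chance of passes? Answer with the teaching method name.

Within every prior GPA band level Curriculum Y has the higher rate, yet pooled Curriculum X does — Simpson's reversal.
The imbalance in prior GPA band arose from how students were allocated, not from anything the teaching method did; and prior GPA band independently affects the outcome. The pooled gap is confounded — condition on prior GPA band.
Within each level — high prior GPA: 86.5% vs 99.0%; low prior GPA: 30.5% vs 39.5% — Curriculum Y is higher every time.

Curriculum Y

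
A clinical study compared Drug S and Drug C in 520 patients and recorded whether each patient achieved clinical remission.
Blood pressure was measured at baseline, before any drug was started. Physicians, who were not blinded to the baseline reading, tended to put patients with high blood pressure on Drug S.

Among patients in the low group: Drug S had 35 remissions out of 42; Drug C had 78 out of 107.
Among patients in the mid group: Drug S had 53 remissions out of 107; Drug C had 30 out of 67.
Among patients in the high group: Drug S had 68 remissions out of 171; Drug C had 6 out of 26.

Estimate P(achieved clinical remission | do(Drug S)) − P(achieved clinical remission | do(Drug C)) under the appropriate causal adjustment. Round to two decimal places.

+0.11

Within every blood pressure level Drug S has the higher rate, yet pooled Drug C does — Simpson's reversal.
Blood pressure differs across drugs for reasons unrelated to any effect of the drug itself, and it separately predicts the outcome — a classic confounder. We must compare within blood pressure levels.
Adjusting over the population distribution of blood pressure: 0.287·(0.833−0.729) + 0.335·(0.495−0.448) + 0.379·(0.398−0.231) = +0.109.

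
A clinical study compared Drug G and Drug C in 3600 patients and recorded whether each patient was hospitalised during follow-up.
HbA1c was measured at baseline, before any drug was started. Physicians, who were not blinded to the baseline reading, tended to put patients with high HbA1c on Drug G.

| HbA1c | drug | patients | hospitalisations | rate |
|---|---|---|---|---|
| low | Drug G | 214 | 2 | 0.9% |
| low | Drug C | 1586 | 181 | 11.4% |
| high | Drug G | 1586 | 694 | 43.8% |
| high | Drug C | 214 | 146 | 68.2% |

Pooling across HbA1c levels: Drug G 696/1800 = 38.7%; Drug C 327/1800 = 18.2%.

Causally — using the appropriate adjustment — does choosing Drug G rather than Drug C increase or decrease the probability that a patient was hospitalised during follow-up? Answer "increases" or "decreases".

Drug G is lower inside every HbA1c stratum but Drug C is lower in aggregate. Whether to stratify depends on how HbA1c relates to the drug.
HbA1c differs across drugs for reasons unrelated to any effect of the drug itself, and it separately predicts the outcome — a classic confounder. We must compare within HbA1c levels.
Within each level — low: 0.9% vs 11.4%; high: 43.8% vs 68.2% — Drug G is lower every time.

decreases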